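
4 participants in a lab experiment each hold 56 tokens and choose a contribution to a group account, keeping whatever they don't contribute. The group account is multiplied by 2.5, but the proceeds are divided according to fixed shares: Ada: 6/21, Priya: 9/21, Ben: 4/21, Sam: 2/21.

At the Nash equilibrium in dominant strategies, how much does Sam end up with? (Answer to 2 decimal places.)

For player j, contributing a unit is worthwhile iff 2.5 × (j's share) ≥ 1, i.e. iff j's share is at least 0.4000.
Only Priya (9/21) clears that bar, contributing 56; the remaining 3 contribute 0. Total contributed: 56.
Sam keeps 56 and receives 2.5 × 56 × 2/21 = 13.33 from the group account, for a payoff of 69.33.

69.33 tokens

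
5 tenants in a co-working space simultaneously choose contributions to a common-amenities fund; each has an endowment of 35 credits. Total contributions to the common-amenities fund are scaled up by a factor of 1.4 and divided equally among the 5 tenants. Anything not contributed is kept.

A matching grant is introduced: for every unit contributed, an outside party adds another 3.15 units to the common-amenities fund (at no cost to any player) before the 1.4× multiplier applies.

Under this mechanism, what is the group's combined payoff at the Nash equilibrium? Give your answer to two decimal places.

1016.75 credits

The effective private return per unit is now 1.4 × 4.15 / 5 = 1.1620 > 1, so every player's dominant strategy flips to full contribution.
At the Nash equilibrium everyone contributes 35. Group total payoff = 1.4 × 4.15 × 175 = 1016.75.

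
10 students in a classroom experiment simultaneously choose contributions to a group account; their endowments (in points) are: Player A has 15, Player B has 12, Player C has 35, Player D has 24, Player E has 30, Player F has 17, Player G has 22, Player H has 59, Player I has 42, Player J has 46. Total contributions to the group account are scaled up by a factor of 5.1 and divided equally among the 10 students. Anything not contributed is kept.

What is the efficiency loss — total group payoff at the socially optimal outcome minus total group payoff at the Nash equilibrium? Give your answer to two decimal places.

The private return per contributed unit is 5.1/10 = 0.5100 < 1 for every player regardless of endowment, so the Nash equilibrium is zero contribution and the group total is Σ E_j = 15 + 12 + 35 + 24 + 30 + 17 + 22 + 59 + 42 + 46 = 302.
Each contributed unit returns 5.100 to the group, so the social optimum is full contribution by everyone: group total = 5.100 × 302 = 1540.20.
Efficiency loss = (5.100 − 1) × 302 = 1238.20.

1238.20 points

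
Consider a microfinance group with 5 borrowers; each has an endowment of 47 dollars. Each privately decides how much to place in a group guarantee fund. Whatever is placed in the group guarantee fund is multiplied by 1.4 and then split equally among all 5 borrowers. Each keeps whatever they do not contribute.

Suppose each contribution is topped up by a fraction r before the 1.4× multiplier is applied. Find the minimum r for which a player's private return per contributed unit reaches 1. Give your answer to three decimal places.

2.571

With matching at rate r, one contributed unit becomes (1 + r) in the group guarantee fund and returns 1.4 × (1 + r) / 5 to the contributor.
Setting this equal to 1: 1 + r = 5/1.4 = 3.5714.
So the minimum matching rate is r = 3.5714 − 1 = 2.571.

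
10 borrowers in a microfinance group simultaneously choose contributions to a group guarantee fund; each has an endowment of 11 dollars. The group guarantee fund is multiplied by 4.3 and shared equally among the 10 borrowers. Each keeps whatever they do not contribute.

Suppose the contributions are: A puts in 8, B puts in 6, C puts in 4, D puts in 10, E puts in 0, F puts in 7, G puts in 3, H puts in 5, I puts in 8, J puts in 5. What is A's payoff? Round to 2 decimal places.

Total contributed: 8 + 6 + 4 + 10 + 0 + 7 + 3 + 5 + 8 + 5 = 56.
Each receives 4.3 × 56 / 10 = 24.08 from the group guarantee fund.
A keeps 11 − 8 = 3, so A's payoff is 3 + 24.08 = 27.08.

27.08 dollars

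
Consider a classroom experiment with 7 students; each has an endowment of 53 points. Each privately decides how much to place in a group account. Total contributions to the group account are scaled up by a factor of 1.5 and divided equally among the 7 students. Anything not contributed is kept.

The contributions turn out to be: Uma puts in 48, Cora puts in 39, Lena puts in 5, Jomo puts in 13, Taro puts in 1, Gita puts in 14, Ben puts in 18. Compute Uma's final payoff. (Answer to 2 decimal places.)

34.57 points

Total contributed: 48 + 39 + 5 + 13 + 1 + 14 + 18 = 138.
Each receives 1.5 × 138 / 7 = 29.57 from the group account.
Uma keeps 53 − 48 = 5, so Uma's payoff is 5 + 29.57 = 34.57.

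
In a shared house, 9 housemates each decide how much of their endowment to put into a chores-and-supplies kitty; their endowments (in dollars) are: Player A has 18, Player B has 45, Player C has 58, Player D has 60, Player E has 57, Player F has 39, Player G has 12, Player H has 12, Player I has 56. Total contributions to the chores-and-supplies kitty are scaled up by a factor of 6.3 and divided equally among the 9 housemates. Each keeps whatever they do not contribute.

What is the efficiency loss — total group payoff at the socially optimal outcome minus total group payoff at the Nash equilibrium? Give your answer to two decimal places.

The private return per contributed unit is 6.3/9 = 0.7000 < 1 for every player regardless of endowment, so the Nash equilibrium is zero contribution and the group total is Σ E_j = 18 + 45 + 58 + 60 + 57 + 39 + 12 + 12 + 56 = 357.
Each contributed unit returns 6.300 to the group, so the social optimum is full contribution by everyone: group total = 6.300 × 357 = 2249.10.
Efficiency loss = (6.300 − 1) × 357 = 1892.10.

1892.10 dollars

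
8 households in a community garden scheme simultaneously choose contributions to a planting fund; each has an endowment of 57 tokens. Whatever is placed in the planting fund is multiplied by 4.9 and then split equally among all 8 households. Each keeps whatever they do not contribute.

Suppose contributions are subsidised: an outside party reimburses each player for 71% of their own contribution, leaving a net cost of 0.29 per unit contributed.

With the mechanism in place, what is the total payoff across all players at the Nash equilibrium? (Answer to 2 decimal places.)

Under the mechanism each unit contributed yields (4.9/8) / 0.29 = 2.1121 back to its contributor per unit of net cost, which exceeds 1, making full contribution the dominant choice for everyone.
At the Nash equilibrium everyone contributes 57. Group total payoff = 8 × (57 × 0.71 + 4.9 × 57) = 2558.16.

2558.16 tokens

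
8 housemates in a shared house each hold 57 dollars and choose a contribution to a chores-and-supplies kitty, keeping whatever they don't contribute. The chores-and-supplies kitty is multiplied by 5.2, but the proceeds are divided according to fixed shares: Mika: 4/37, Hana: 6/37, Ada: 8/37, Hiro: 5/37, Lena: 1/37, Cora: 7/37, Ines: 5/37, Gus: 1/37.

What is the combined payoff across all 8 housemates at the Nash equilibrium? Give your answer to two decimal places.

695.40 dollars

A player with share s gets back 5.2·s per unit contributed, so full contribution is dominant for anyone with s > 1/5.2 = 0.1923 and zero contribution is dominant for anyone below.
Ada alone (share 8/37) is above the threshold, contributing 57; the remaining 7 contribute 0. Total contributed: 57.
The chores-and-supplies kitty pays out 5.2 × 57 = 296.40 in total (split across the unequal shares, but the aggregate is all that matters for the group sum).
The 7 free-riders keep 57 each, adding 399. Group total = 399 + 296.40 = 695.40.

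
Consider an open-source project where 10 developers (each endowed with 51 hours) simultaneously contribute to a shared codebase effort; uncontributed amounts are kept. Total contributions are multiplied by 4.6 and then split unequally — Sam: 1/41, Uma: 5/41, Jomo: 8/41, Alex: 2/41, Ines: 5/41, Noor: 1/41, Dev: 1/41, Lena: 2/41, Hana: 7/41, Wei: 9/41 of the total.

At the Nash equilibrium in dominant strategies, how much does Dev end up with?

Player j's private return per contributed unit is 4.6 × (j's share). Contributing is weakly dominant for j when that share is at least 1/4.6 = 0.2174, and contributing 0 is dominant otherwise.
The only share above 0.2174 is Wei's 9/41, contributing 51; the remaining 9 contribute 0. Total contributed: 51.
Dev keeps 51 and receives 4.6 × 51 × 1/41 = 5.72 from the shared codebase effort, for a payoff of 56.72.

56.72 hours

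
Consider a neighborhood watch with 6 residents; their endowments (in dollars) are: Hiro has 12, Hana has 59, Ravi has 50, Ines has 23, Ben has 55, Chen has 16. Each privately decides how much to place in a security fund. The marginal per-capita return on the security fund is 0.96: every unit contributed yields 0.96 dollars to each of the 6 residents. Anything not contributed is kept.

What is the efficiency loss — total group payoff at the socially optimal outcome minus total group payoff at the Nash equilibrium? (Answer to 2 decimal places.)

The private return per contributed unit is 0.96 < 1 for everyone, so the Nash equilibrium is zero contribution and the group total is Σ E_j = 12 + 59 + 50 + 23 + 55 + 16 = 215.
Each contributed unit returns 5.760 to the group, so the social optimum is full contribution by everyone: group total = 5.760 × 215 = 1238.40.
Efficiency loss = (5.760 − 1) × 215 = 1023.40.

1023.40 dollars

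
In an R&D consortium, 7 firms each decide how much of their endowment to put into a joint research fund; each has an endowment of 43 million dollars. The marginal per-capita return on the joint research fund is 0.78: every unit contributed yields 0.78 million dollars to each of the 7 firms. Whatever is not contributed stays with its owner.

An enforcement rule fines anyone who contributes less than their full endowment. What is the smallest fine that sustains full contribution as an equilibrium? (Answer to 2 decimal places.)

Given the others contribute fully, the best deviation is to contribute 0 (any partial contribution still incurs the fine and gives up units whose private return 0.78 is below 1).
Deviating from 43 to 0 saves 43 million dollars but forfeits the deviator's share of the drop in the joint research fund: 0.78 × 43 = 33.54.
So the deviation gain is 43 − 33.54 = 9.46, and the fine must be at least 9.46 million dollars to wipe it out.

9.46 million dollars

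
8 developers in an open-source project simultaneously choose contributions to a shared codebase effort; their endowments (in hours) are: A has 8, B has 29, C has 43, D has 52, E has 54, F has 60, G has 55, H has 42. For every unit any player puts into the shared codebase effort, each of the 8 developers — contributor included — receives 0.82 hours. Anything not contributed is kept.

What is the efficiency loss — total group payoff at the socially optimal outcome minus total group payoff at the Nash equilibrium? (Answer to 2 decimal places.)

1907.08 hours

The private return per contributed unit is 0.82 < 1 for everyone, so the Nash equilibrium is zero contribution and the group total is Σ E_j = 8 + 29 + 43 + 52 + 54 + 60 + 55 + 42 = 343.
Each contributed unit returns 6.560 to the group, so the social optimum is full contribution by everyone: group total = 6.560 × 343 = 2250.08.
Efficiency loss = (6.560 − 1) × 343 = 1907.08.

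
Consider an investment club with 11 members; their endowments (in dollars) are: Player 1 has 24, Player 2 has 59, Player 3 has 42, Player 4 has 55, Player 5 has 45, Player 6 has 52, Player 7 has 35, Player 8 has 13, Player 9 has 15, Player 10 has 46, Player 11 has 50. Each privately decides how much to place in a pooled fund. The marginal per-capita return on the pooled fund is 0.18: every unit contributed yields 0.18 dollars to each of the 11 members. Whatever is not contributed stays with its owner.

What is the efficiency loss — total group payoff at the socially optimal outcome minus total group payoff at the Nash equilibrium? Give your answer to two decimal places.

427.28 dollars

The private return per contributed unit is 0.18 < 1 for everyone, so the Nash equilibrium is zero contribution and the group total is Σ E_j = 24 + 59 + 42 + 55 + 45 + 52 + 35 + 13 + 15 + 46 + 50 = 436.
Each contributed unit returns 1.980 to the group, so the social optimum is full contribution by everyone: group total = 1.980 × 436 = 863.28.
Efficiency loss = (1.980 − 1) × 436 = 427.28.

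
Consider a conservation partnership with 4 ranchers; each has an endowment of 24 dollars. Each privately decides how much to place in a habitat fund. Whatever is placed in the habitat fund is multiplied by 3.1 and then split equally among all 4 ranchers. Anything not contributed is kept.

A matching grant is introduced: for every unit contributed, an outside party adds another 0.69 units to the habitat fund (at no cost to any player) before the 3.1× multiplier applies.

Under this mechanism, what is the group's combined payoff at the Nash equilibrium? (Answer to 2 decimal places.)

502.94 dollars

The effective private return per unit is now 3.1 × 1.69 / 4 = 1.3098 > 1, so every player's dominant strategy flips to full contribution.
So the Nash equilibrium is full contribution by all 4; the group earns 3.1 × 1.69 × 96 = 502.94.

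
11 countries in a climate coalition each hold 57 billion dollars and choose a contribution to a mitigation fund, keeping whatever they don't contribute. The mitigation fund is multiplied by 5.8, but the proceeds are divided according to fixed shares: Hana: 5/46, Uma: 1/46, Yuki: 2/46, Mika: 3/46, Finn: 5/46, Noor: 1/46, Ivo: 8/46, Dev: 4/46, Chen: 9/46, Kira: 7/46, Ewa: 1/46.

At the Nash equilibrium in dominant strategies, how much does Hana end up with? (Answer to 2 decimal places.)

128.87 billion dollars

Each unit j contributes comes back to j as 5.8 × (j's share), so j prefers to contribute only if that share exceeds 1/5.8 = 0.1724; otherwise keeping the unit dominates.
Ivo and Chen are above the threshold, contributing 57 each; the remaining 9 contribute 0. Total contributed: 114.
Hana keeps 57 and receives 5.8 × 114 × 5/46 = 71.87 from the mitigation fund, for a payoff of 128.87.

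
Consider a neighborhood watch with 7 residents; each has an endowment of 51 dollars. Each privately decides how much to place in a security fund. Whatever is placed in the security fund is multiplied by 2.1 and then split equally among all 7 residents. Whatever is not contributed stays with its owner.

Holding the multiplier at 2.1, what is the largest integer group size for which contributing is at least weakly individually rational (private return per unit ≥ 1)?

Private return per unit is 2.1/(group size), which is ≥ 1 whenever the group size is ≤ 2.1.
The largest such integer is 2.

2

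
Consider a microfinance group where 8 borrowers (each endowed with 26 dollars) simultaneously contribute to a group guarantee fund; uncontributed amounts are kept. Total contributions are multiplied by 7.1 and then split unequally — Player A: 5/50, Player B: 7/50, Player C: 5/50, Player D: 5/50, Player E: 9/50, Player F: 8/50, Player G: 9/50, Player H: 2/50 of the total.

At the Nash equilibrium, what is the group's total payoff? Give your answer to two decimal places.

A player with share s gets back 7.1·s per unit contributed, so full contribution is dominant for anyone with s > 1/7.1 = 0.1408 and zero contribution is dominant for anyone below.
Player E, Player F and Player G clear that bar, contributing 26 each; the remaining 5 contribute 0. Total contributed: 78.
The group guarantee fund pays out 7.1 × 78 = 553.80 in total (split across the unequal shares, but the aggregate is all that matters for the group sum).
The 5 free-riders keep 26 each, adding 130. Group total = 130 + 553.80 = 683.80.

683.80 dollars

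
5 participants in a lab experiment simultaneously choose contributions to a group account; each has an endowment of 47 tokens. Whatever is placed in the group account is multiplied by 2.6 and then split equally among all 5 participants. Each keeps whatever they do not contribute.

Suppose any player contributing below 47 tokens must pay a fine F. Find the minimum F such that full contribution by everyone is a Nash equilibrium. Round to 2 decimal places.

22.56 tokens

Given the others contribute fully, the best deviation is to contribute 0 (any partial contribution still incurs the fine and gives up units whose private return 0.5200 is below 1).
Deviating from 47 to 0 saves 47 tokens but forfeits the deviator's share of the drop in the group account: 2.6/5 × 47 = 24.44.
So the deviation gain is 47 − 24.44 = 22.56, and the fine must be at least 22.56 tokens to wipe it out.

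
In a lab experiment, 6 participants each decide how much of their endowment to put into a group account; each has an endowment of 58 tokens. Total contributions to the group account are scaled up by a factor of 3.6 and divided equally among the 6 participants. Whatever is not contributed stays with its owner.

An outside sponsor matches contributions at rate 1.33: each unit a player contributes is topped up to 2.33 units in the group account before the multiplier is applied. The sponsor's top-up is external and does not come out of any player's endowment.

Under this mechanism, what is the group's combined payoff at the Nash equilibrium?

With the mechanism, a contributed unit returns 3.6 × 2.33 / 6 = 1.3980 per unit of net cost to the contributor — now above 1 — so contributing fully is weakly dominant for every player.
So the Nash equilibrium is full contribution by all 6; the group earns 3.6 × 2.33 × 348 = 2919.02.

2919.02 tokens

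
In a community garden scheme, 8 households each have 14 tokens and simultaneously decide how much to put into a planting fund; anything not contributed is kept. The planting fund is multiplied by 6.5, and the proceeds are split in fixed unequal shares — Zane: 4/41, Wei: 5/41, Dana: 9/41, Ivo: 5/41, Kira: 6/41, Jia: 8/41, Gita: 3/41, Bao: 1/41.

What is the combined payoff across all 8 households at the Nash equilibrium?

266.00 tokens

Each unit j contributes comes back to j as 6.5 × (j's share), so j prefers to contribute only if that share exceeds 1/6.5 = 0.1538; otherwise keeping the unit dominates.
The shares above 0.1538 belong to Dana and Jia, contributing 14 each; the remaining 6 contribute 0. Total contributed: 28.
The planting fund pays out 6.5 × 28 = 182.00 in total (split across the unequal shares, but the aggregate is all that matters for the group sum).
The 6 free-riders keep 14 each, adding 84. Group total = 84 + 182.00 = 266.00.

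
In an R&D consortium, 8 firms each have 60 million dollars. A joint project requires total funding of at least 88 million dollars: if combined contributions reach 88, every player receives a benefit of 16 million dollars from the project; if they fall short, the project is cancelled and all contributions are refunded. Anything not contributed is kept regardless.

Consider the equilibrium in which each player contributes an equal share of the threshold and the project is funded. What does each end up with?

Equal share of the threshold: 88/8 = 11.
At this profile no one gains by cutting their contribution: any cut drops the total below 88, the project is cancelled, contributions are refunded, and the deviator ends with 60, which is less than 60 − 11 + 16 = 65. Contributing more than 11 just wastes the excess. So contributing exactly 11 is a best response.
Each player's payoff: 60 − 11 + 16 = 65.

65 million dollars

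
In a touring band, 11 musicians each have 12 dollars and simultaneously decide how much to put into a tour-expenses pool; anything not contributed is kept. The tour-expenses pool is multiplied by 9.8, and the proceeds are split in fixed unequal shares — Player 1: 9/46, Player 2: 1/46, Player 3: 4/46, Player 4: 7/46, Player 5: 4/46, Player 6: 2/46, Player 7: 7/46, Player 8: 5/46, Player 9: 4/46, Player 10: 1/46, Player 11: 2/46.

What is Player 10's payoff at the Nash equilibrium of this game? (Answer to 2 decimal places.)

A player with share s gets back 9.8·s per unit contributed, so full contribution is dominant for anyone with s > 1/9.8 = 0.1020 and zero contribution is dominant for anyone below.
Player 1, Player 4, Player 7 and Player 8 clear that bar, contributing 12 each; the remaining 7 contribute 0. Total contributed: 48.
Player 10 keeps 12 and receives 9.8 × 48 × 1/46 = 10.23 from the tour-expenses pool, for a payoff of 22.23.

22.23 dollars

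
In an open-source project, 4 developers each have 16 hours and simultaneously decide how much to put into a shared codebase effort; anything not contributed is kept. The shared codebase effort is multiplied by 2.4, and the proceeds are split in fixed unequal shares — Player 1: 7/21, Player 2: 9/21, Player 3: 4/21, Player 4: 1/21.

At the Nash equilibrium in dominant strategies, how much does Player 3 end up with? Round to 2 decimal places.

23.31 hours

Each unit j contributes comes back to j as 2.4 × (j's share), so j prefers to contribute only if that share exceeds 1/2.4 = 0.4167; otherwise keeping the unit dominates.
Only Player 2 (9/21) clears that bar, contributing 16; the remaining 3 contribute 0. Total contributed: 16.
Player 3 keeps 16 and receives 2.4 × 16 × 4/21 = 7.31 from the shared codebase effort, for a payoff of 23.31.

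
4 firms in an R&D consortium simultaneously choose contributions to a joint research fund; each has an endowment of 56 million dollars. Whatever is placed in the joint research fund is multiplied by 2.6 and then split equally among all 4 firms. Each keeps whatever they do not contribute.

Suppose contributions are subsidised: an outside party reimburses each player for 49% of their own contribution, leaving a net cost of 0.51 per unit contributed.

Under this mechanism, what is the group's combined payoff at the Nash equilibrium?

Under the mechanism each unit contributed yields (2.6/4) / 0.51 = 1.2745 back to its contributor per unit of net cost, which exceeds 1, making full contribution the dominant choice for everyone.
At the Nash equilibrium everyone contributes 56. Group total payoff = 4 × (56 × 0.49 + 2.6 × 56) = 692.16.

692.16 million dollars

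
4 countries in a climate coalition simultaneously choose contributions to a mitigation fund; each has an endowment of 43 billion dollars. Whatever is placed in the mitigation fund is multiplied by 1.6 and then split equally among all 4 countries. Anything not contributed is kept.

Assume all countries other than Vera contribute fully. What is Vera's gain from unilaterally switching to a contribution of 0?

25.80 billion dollars

Switching from a contribution of 43 to 0 lets Vera keep an extra 43 billion dollars, but lowers the mitigation fund by 43, which costs Vera their own share of that drop: 1.6/4 × 43 = 17.20.
Net gain = 43 − 17.20 = 25.80. The private return per contributed unit (0.4000) is below 1, so free-riding is indeed the best response regardless of what the others do.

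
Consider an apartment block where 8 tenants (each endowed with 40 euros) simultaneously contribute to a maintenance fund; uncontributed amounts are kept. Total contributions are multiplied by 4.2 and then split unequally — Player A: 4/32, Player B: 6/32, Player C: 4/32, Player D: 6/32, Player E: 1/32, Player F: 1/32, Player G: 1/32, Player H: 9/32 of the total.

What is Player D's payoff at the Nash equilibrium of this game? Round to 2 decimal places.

71.50 euros

For player j, contributing a unit is worthwhile iff 4.2 × (j's share) ≥ 1, i.e. iff j's share is at least 0.2381.
The only share above 0.2381 is Player H's 9/32, contributing 40; the remaining 7 contribute 0. Total contributed: 40.
Player D keeps 40 and receives 4.2 × 40 × 6/32 = 31.50 from the maintenance fund, for a payoff of 71.50.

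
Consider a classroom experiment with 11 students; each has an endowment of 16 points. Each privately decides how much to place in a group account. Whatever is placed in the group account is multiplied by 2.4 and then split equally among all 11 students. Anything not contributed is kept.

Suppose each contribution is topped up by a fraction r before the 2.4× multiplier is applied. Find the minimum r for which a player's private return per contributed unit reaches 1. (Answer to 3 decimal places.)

3.583

With matching at rate r, one contributed unit becomes (1 + r) in the group account and returns 2.4 × (1 + r) / 11 to the contributor.
Setting this equal to 1: 1 + r = 11/2.4 = 4.5833.
So the minimum matching rate is r = 4.5833 − 1 = 3.583.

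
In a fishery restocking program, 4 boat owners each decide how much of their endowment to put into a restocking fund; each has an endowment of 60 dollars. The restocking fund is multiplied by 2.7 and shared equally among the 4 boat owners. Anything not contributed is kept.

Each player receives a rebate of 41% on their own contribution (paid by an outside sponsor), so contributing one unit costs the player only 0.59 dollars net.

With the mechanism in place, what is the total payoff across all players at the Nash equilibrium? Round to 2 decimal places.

The effective private return per unit is now (2.7/4) / 0.59 = 1.1441 > 1, so every player's dominant strategy flips to full contribution.
At the Nash equilibrium everyone contributes 60. Group total payoff = 4 × (60 × 0.41 + 2.7 × 60) = 746.40.

746.40 dollars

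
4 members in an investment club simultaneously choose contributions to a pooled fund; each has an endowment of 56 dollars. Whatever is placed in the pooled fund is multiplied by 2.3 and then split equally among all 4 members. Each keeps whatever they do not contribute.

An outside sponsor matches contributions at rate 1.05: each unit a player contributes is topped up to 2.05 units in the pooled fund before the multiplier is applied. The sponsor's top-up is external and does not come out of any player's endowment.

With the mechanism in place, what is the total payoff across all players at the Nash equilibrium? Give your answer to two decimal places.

1056.16 dollars

Under the mechanism each unit contributed yields 2.3 × 2.05 / 4 = 1.1788 back to its contributor per unit of net cost, which exceeds 1, making full contribution the dominant choice for everyone.
At the Nash equilibrium everyone contributes 56. Group total payoff = 2.3 × 2.05 × 224 = 1056.16.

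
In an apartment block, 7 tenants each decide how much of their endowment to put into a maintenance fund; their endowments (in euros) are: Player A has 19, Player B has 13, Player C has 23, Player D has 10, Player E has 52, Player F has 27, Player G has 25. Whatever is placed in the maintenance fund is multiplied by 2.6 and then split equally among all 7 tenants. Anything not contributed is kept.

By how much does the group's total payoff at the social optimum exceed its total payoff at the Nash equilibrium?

270.40 euros

The private return per contributed unit is 2.6/7 = 0.3714 < 1 for every player regardless of endowment, so the Nash equilibrium is zero contribution and the group total is Σ E_j = 19 + 13 + 23 + 10 + 52 + 27 + 25 = 169.
Each contributed unit returns 2.600 to the group, so the social optimum is full contribution by everyone: group total = 2.600 × 169 = 439.40.
Efficiency loss = (2.600 − 1) × 169 = 270.40.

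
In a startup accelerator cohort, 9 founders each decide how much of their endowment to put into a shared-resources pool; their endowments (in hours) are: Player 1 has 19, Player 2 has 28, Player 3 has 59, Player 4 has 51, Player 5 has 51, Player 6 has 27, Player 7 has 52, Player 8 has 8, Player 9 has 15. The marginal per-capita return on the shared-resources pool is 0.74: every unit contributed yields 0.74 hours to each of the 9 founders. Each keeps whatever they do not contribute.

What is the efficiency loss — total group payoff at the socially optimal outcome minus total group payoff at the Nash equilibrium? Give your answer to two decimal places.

1754.60 hours

The private return per contributed unit is 0.74 < 1 for everyone, so the Nash equilibrium is zero contribution and the group total is Σ E_j = 19 + 28 + 59 + 51 + 51 + 27 + 52 + 8 + 15 = 310.
Each contributed unit returns 6.660 to the group, so the social optimum is full contribution by everyone: group total = 6.660 × 310 = 2064.60.
Efficiency loss = (6.660 − 1) × 310 = 1754.60.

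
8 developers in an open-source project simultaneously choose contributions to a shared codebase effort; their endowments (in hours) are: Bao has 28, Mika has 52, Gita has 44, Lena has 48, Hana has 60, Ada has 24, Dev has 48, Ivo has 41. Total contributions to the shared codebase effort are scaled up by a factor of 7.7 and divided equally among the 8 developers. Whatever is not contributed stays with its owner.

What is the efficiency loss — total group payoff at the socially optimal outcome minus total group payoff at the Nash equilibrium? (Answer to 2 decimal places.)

2311.50 hours

The private return per contributed unit is 7.7/8 = 0.9625 < 1 for every player regardless of endowment, so the Nash equilibrium is zero contribution and the group total is Σ E_j = 28 + 52 + 44 + 48 + 60 + 24 + 48 + 41 = 345.
Each contributed unit returns 7.700 to the group, so the social optimum is full contribution by everyone: group total = 7.700 × 345 = 2656.50.
Efficiency loss = (7.700 − 1) × 345 = 2311.50.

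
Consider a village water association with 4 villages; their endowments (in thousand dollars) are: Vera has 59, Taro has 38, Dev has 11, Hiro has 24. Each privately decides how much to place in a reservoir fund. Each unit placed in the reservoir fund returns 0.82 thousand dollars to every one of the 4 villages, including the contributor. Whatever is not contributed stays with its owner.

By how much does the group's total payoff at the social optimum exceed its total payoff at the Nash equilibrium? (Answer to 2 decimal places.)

The private return per contributed unit is 0.82 < 1 for everyone, so the Nash equilibrium is zero contribution and the group total is Σ E_j = 59 + 38 + 11 + 24 = 132.
Each contributed unit returns 3.280 to the group, so the social optimum is full contribution by everyone: group total = 3.280 × 132 = 432.96.
Efficiency loss = (3.280 − 1) × 132 = 300.96.

300.96 thousand dollars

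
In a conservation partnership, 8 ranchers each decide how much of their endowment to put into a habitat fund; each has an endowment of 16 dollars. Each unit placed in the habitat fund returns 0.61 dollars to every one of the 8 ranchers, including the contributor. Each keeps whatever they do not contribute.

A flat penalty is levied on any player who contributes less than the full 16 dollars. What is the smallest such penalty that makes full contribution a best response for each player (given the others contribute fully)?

Given the others contribute fully, the best deviation is to contribute 0 (any partial contribution still incurs the fine and gives up units whose private return 0.61 is below 1).
Deviating from 16 to 0 saves 16 dollars but forfeits the deviator's share of the drop in the habitat fund: 0.61 × 16 = 9.76.
So the deviation gain is 16 − 9.76 = 6.24, and the fine must be at least 6.24 dollars to wipe it out.

6.24 dollars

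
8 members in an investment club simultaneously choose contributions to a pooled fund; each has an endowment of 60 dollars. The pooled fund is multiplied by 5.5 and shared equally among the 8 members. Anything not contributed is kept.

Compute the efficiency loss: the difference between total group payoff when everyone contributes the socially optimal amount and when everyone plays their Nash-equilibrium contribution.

Each contributed unit returns 5.5/8 = 0.6875 to its contributor — below 1 — so contributing 0 is dominant for every player. At the Nash equilibrium everyone keeps their 60, and the group total is 8 × 60 = 480.
Each contributed unit returns 5.500 to the group as a whole (0.6875 to each of 8 players), which exceeds 1, so the social optimum is full contribution: group total = 5.500 × 480 = 2640.00.
Efficiency loss = 2640.00 − 480 = 2160.00.

2160.00 dollars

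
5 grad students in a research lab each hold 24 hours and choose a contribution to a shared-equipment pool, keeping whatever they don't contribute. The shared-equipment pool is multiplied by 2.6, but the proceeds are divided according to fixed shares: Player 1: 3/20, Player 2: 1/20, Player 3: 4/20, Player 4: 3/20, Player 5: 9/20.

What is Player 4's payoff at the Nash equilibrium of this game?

33.36 hours

Player j's private return per contributed unit is 2.6 × (j's share). Contributing is weakly dominant for j when that share is at least 1/2.6 = 0.3846, and contributing 0 is dominant otherwise.
The only share above 0.3846 is Player 5's 9/20, contributing 24; the remaining 4 contribute 0. Total contributed: 24.
Player 4 keeps 24 and receives 2.6 × 24 × 3/20 = 9.36 from the shared-equipment pool, for a payoff of 33.36.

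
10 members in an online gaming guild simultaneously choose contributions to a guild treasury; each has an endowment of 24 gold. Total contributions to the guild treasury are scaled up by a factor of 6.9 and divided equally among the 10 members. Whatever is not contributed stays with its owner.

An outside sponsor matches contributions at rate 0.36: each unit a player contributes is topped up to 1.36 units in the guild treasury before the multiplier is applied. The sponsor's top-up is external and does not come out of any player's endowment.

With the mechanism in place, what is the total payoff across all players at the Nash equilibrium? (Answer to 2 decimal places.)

240.00 gold

With the mechanism, a contributed unit returns 6.9 × 1.36 / 10 = 0.9384 per unit of net cost — still below 1 — so contributing 0 remains dominant for every player.
Everyone keeps their endowment and the group total is 10 × 24 = 240.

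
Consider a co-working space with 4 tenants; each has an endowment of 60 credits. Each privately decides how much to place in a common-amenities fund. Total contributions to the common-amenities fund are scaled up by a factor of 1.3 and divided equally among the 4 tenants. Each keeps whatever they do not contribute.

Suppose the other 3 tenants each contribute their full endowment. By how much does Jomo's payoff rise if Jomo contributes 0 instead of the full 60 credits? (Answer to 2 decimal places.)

Switching from a contribution of 60 to 0 lets Jomo keep an extra 60 credits, but lowers the common-amenities fund by 60, which costs Jomo their own share of that drop: 1.3/4 × 60 = 19.50.
Net gain = 60 − 19.50 = 40.50. The private return per contributed unit (0.3250) is below 1, so free-riding is indeed the best response regardless of what the others do.

40.50 credits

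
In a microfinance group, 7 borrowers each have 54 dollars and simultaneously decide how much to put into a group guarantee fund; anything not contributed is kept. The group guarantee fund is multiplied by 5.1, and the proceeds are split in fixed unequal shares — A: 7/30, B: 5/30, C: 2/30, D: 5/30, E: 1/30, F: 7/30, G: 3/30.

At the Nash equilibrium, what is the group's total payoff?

820.80 dollars

Player j's private return per contributed unit is 5.1 × (j's share). Contributing is weakly dominant for j when that share is at least 1/5.1 = 0.1961, and contributing 0 is dominant otherwise.
The shares above 0.1961 belong to A and F, contributing 54 each; the remaining 5 contribute 0. Total contributed: 108.
The group guarantee fund pays out 5.1 × 108 = 550.80 in total (split across the unequal shares, but the aggregate is all that matters for the group sum).
The 5 free-riders keep 54 each, adding 270. Group total = 270 + 550.80 = 820.80.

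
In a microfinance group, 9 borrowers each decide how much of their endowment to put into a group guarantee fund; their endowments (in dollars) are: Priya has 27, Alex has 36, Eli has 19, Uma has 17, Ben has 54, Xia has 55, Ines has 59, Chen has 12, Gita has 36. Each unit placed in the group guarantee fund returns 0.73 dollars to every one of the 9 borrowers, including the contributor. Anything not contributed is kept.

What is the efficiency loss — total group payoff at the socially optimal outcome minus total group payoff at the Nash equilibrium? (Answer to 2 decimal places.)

The private return per contributed unit is 0.73 < 1 for everyone, so the Nash equilibrium is zero contribution and the group total is Σ E_j = 27 + 36 + 19 + 17 + 54 + 55 + 59 + 12 + 36 = 315.
Each contributed unit returns 6.570 to the group, so the social optimum is full contribution by everyone: group total = 6.570 × 315 = 2069.55.
Efficiency loss = (6.570 − 1) × 315 = 1754.55.

1754.55 dollars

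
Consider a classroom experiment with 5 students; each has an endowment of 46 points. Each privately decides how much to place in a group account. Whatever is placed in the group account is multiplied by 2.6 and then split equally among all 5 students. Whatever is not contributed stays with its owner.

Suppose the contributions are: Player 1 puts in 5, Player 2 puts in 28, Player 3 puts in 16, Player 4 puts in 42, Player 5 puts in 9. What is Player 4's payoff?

Total contributed: 5 + 28 + 16 + 42 + 9 = 100.
Each receives 2.6 × 100 / 5 = 52.00 from the group account.
Player 4 keeps 46 − 42 = 4, so Player 4's payoff is 4 + 52.00 = 56.00.

56.00 points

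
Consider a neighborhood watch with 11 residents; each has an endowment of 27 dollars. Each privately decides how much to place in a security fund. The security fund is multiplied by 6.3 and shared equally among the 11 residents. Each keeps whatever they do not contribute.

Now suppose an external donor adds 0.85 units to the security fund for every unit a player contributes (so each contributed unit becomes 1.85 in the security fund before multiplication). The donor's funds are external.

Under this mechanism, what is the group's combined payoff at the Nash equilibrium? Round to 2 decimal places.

Under the mechanism each unit contributed yields 6.3 × 1.85 / 11 = 1.0595 back to its contributor per unit of net cost, which exceeds 1, making full contribution the dominant choice for everyone.
So the Nash equilibrium is full contribution by all 11; the group earns 6.3 × 1.85 × 297 = 3461.54.

3461.54 dollars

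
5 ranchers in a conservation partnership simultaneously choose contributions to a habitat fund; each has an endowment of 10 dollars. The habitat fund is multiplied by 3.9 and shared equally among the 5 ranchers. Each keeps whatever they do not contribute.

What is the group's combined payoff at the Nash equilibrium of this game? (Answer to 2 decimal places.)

Each contributed unit returns 3.9/5 = 0.7800 to its contributor — below 1 — so contributing 0 is dominant for every player. At the Nash equilibrium everyone keeps their 10, and the group total is 5 × 10 = 50.

50.00 dollars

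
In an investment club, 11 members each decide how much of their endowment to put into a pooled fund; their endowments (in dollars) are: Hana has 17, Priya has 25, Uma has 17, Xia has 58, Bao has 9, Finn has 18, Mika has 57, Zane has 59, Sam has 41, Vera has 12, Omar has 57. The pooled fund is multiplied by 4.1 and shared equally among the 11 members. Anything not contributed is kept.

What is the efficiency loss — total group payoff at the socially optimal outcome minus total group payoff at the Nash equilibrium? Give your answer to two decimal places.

The private return per contributed unit is 4.1/11 = 0.3727 < 1 for every player regardless of endowment, so the Nash equilibrium is zero contribution and the group total is Σ E_j = 17 + 25 + 17 + 58 + 9 + 18 + 57 + 59 + 41 + 12 + 57 = 370.
Each contributed unit returns 4.100 to the group, so the social optimum is full contribution by everyone: group total = 4.100 × 370 = 1517.00.
Efficiency loss = (4.100 − 1) × 370 = 1147.00.

1147.00 dollars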